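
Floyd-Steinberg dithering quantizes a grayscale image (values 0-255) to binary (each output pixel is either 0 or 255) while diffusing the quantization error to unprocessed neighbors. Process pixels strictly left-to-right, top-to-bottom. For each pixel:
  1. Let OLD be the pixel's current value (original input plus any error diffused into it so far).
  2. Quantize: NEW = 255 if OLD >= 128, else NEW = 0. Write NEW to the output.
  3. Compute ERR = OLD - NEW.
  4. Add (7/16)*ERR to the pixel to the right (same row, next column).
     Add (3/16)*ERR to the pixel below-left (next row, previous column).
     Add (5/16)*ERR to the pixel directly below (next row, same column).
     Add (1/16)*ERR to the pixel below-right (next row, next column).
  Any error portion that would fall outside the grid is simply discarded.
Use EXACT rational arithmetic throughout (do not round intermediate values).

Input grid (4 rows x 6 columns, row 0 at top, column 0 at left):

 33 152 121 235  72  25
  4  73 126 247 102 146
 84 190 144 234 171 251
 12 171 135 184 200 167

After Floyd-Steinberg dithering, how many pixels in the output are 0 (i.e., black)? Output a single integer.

Answer: 11

Derivation:
(0,0): OLD=33 → NEW=0, ERR=33
(0,1): OLD=2663/16 → NEW=255, ERR=-1417/16
(0,2): OLD=21057/256 → NEW=0, ERR=21057/256
(0,3): OLD=1109959/4096 → NEW=255, ERR=65479/4096
(0,4): OLD=5176945/65536 → NEW=0, ERR=5176945/65536
(0,5): OLD=62453015/1048576 → NEW=0, ERR=62453015/1048576
(1,0): OLD=-587/256 → NEW=0, ERR=-587/256
(1,1): OLD=126579/2048 → NEW=0, ERR=126579/2048
(1,2): OLD=11547887/65536 → NEW=255, ERR=-5163793/65536
(1,3): OLD=62252867/262144 → NEW=255, ERR=-4593853/262144
(1,4): OLD=2200925417/16777216 → NEW=255, ERR=-2077264663/16777216
(1,5): OLD=30972263055/268435456 → NEW=0, ERR=30972263055/268435456
(2,0): OLD=3108769/32768 → NEW=0, ERR=3108769/32768
(2,1): OLD=247363195/1048576 → NEW=255, ERR=-20023685/1048576
(2,2): OLD=1872332081/16777216 → NEW=0, ERR=1872332081/16777216
(2,3): OLD=33448231657/134217728 → NEW=255, ERR=-777288983/134217728
(2,4): OLD=645588872507/4294967296 → NEW=255, ERR=-449627787973/4294967296
(2,5): OLD=16047195435597/68719476736 → NEW=255, ERR=-1476271132083/68719476736
(3,0): OLD=638658577/16777216 → NEW=0, ERR=638658577/16777216
(3,1): OLD=27989932093/134217728 → NEW=255, ERR=-6235588547/134217728
(3,2): OLD=158129778631/1073741824 → NEW=255, ERR=-115674386489/1073741824
(3,3): OLD=8411568309269/68719476736 → NEW=0, ERR=8411568309269/68719476736
(3,4): OLD=118993147663349/549755813888 → NEW=255, ERR=-21194584878091/549755813888
(3,5): OLD=1203982238418235/8796093022208 → NEW=255, ERR=-1039021482244805/8796093022208
Output grid:
  Row 0: .#.#..  (4 black, running=4)
  Row 1: ..###.  (3 black, running=7)
  Row 2: .#.###  (2 black, running=9)
  Row 3: .##.##  (2 black, running=11)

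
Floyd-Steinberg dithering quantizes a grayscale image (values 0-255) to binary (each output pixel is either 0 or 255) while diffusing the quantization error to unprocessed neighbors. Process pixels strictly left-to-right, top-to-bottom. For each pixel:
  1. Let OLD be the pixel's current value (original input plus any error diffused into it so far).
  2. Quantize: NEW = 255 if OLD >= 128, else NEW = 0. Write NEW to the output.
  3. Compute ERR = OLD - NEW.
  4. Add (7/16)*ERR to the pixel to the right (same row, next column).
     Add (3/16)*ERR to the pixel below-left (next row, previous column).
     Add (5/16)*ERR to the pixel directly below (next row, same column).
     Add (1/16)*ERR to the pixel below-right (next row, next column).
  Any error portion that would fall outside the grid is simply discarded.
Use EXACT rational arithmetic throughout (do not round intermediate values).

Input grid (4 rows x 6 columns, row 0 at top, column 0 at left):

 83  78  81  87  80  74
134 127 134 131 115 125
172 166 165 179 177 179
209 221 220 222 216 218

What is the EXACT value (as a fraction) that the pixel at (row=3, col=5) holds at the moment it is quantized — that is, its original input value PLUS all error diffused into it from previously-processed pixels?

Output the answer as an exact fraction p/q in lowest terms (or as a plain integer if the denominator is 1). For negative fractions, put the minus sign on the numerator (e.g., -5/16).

Answer: 1800211287258865/8796093022208

Derivation:
(0,0): OLD=83 → NEW=0, ERR=83
(0,1): OLD=1829/16 → NEW=0, ERR=1829/16
(0,2): OLD=33539/256 → NEW=255, ERR=-31741/256
(0,3): OLD=134165/4096 → NEW=0, ERR=134165/4096
(0,4): OLD=6182035/65536 → NEW=0, ERR=6182035/65536
(0,5): OLD=120868869/1048576 → NEW=0, ERR=120868869/1048576
(1,0): OLD=46431/256 → NEW=255, ERR=-18849/256
(1,1): OLD=230297/2048 → NEW=0, ERR=230297/2048
(1,2): OLD=10337421/65536 → NEW=255, ERR=-6374259/65536
(1,3): OLD=28474313/262144 → NEW=0, ERR=28474313/262144
(1,4): OLD=3618176251/16777216 → NEW=255, ERR=-660013829/16777216
(1,5): OLD=40186445677/268435456 → NEW=255, ERR=-28264595603/268435456
(2,0): OLD=5573027/32768 → NEW=255, ERR=-2782813/32768
(2,1): OLD=148003633/1048576 → NEW=255, ERR=-119383247/1048576
(2,2): OLD=1882221011/16777216 → NEW=0, ERR=1882221011/16777216
(2,3): OLD=33362711035/134217728 → NEW=255, ERR=-862809605/134217728
(2,4): OLD=639692680305/4294967296 → NEW=255, ERR=-455523980175/4294967296
(2,5): OLD=6681987286055/68719476736 → NEW=0, ERR=6681987286055/68719476736
(3,0): OLD=2703038323/16777216 → NEW=255, ERR=-1575151757/16777216
(3,1): OLD=21484688247/134217728 → NEW=255, ERR=-12740832393/134217728
(3,2): OLD=220339965909/1073741824 → NEW=255, ERR=-53464199211/1073741824
(3,3): OLD=12735953358975/68719476736 → NEW=255, ERR=-4787513208705/68719476736
(3,4): OLD=93572102032543/549755813888 → NEW=255, ERR=-46615630508897/549755813888
(3,5): OLD=1800211287258865/8796093022208 → NEW=255, ERR=-442792433404175/8796093022208
Target (3,5): original=218, with diffused error = 1800211287258865/8796093022208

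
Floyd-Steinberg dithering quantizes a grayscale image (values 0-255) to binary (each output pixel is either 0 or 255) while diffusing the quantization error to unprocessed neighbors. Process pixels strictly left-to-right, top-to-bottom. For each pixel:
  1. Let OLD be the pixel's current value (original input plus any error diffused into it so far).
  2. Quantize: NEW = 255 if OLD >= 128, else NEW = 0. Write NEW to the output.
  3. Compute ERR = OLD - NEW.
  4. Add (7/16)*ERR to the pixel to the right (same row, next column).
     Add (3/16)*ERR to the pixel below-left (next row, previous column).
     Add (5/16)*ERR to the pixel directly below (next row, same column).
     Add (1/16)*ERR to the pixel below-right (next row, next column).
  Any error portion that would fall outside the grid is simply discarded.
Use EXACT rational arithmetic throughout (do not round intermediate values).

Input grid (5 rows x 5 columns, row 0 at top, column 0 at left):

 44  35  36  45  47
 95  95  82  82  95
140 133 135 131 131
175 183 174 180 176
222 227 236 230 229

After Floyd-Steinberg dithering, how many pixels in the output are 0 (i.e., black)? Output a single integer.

(0,0): OLD=44 → NEW=0, ERR=44
(0,1): OLD=217/4 → NEW=0, ERR=217/4
(0,2): OLD=3823/64 → NEW=0, ERR=3823/64
(0,3): OLD=72841/1024 → NEW=0, ERR=72841/1024
(0,4): OLD=1279935/16384 → NEW=0, ERR=1279935/16384
(1,0): OLD=7611/64 → NEW=0, ERR=7611/64
(1,1): OLD=91101/512 → NEW=255, ERR=-39459/512
(1,2): OLD=1370977/16384 → NEW=0, ERR=1370977/16384
(1,3): OLD=10434605/65536 → NEW=255, ERR=-6277075/65536
(1,4): OLD=85935719/1048576 → NEW=0, ERR=85935719/1048576
(2,0): OLD=1332943/8192 → NEW=255, ERR=-756017/8192
(2,1): OLD=24028821/262144 → NEW=0, ERR=24028821/262144
(2,2): OLD=748583039/4194304 → NEW=255, ERR=-320964481/4194304
(2,3): OLD=5918044557/67108864 → NEW=0, ERR=5918044557/67108864
(2,4): OLD=203158196123/1073741824 → NEW=255, ERR=-70645968997/1073741824
(3,0): OLD=685126943/4194304 → NEW=255, ERR=-384420577/4194304
(3,1): OLD=5081154803/33554432 → NEW=255, ERR=-3475225357/33554432
(3,2): OLD=136406275745/1073741824 → NEW=0, ERR=136406275745/1073741824
(3,3): OLD=528319891721/2147483648 → NEW=255, ERR=-19288438519/2147483648
(3,4): OLD=5395212618989/34359738368 → NEW=255, ERR=-3366520664851/34359738368
(4,0): OLD=93382843313/536870912 → NEW=255, ERR=-43519239247/536870912
(4,1): OLD=3045332057713/17179869184 → NEW=255, ERR=-1335534584207/17179869184
(4,2): OLD=64192708101695/274877906944 → NEW=255, ERR=-5901158169025/274877906944
(4,3): OLD=912021500352881/4398046511104 → NEW=255, ERR=-209480359978639/4398046511104
(4,4): OLD=12454003949243031/70368744177664 → NEW=255, ERR=-5490025816061289/70368744177664
Output grid:
  Row 0: .....  (5 black, running=5)
  Row 1: .#.#.  (3 black, running=8)
  Row 2: #.#.#  (2 black, running=10)
  Row 3: ##.##  (1 black, running=11)
  Row 4: #####  (0 black, running=11)

Answer: 11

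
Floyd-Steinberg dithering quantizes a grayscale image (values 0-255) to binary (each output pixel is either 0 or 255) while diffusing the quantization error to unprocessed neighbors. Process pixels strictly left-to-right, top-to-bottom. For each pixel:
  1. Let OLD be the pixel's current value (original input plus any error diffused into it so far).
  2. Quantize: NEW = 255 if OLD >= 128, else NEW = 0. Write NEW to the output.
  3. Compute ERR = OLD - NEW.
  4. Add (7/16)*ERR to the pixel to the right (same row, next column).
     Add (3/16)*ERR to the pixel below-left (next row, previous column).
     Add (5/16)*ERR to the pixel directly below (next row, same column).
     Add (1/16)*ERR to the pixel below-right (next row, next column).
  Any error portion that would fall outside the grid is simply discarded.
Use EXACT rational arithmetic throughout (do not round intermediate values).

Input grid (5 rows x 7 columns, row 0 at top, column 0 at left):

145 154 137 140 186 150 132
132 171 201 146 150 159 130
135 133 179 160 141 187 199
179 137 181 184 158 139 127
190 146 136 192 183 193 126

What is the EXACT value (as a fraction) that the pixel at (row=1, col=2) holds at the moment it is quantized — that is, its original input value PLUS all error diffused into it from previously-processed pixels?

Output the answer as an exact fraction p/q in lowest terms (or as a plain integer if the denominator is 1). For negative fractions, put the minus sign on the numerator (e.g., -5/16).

(0,0): OLD=145 → NEW=255, ERR=-110
(0,1): OLD=847/8 → NEW=0, ERR=847/8
(0,2): OLD=23465/128 → NEW=255, ERR=-9175/128
(0,3): OLD=222495/2048 → NEW=0, ERR=222495/2048
(0,4): OLD=7652313/32768 → NEW=255, ERR=-703527/32768
(0,5): OLD=73718511/524288 → NEW=255, ERR=-59974929/524288
(0,6): OLD=687471753/8388608 → NEW=0, ERR=687471753/8388608
(1,0): OLD=15037/128 → NEW=0, ERR=15037/128
(1,1): OLD=240811/1024 → NEW=255, ERR=-20309/1024
(1,2): OLD=6452359/32768 → NEW=255, ERR=-1903481/32768
Target (1,2): original=201, with diffused error = 6452359/32768

Answer: 6452359/32768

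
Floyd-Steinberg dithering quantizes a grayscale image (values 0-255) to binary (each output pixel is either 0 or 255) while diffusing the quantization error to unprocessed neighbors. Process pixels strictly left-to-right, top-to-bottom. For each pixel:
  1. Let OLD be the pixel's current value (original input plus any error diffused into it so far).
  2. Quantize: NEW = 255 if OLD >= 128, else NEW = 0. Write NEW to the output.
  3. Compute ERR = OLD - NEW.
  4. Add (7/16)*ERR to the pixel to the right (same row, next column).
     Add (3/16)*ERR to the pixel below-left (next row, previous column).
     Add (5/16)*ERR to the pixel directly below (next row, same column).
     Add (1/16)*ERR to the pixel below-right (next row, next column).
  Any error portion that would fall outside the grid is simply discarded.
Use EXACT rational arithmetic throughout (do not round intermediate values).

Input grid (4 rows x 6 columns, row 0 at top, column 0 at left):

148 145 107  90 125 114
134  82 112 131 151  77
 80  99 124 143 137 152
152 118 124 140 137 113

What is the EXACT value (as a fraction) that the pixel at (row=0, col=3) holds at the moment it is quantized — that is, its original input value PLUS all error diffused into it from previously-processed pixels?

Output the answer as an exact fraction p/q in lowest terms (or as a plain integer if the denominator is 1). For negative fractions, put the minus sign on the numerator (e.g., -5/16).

(0,0): OLD=148 → NEW=255, ERR=-107
(0,1): OLD=1571/16 → NEW=0, ERR=1571/16
(0,2): OLD=38389/256 → NEW=255, ERR=-26891/256
(0,3): OLD=180403/4096 → NEW=0, ERR=180403/4096
Target (0,3): original=90, with diffused error = 180403/4096

Answer: 180403/4096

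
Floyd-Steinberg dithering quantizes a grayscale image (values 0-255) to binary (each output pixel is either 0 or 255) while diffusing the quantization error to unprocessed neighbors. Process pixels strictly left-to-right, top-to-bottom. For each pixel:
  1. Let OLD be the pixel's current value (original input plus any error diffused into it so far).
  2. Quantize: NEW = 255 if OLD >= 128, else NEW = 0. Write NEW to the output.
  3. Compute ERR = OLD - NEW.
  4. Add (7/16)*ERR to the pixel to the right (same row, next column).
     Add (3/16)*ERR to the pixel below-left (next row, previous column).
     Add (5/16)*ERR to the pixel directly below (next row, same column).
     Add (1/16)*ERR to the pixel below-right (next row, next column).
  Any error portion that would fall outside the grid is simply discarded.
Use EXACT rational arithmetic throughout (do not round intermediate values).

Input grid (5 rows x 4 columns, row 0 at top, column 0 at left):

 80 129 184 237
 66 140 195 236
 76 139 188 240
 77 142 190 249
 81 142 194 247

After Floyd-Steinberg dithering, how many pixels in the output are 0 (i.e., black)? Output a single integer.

(0,0): OLD=80 → NEW=0, ERR=80
(0,1): OLD=164 → NEW=255, ERR=-91
(0,2): OLD=2307/16 → NEW=255, ERR=-1773/16
(0,3): OLD=48261/256 → NEW=255, ERR=-17019/256
(1,0): OLD=1183/16 → NEW=0, ERR=1183/16
(1,1): OLD=16401/128 → NEW=255, ERR=-16239/128
(1,2): OLD=355181/4096 → NEW=0, ERR=355181/4096
(1,3): OLD=16137355/65536 → NEW=255, ERR=-574325/65536
(2,0): OLD=154251/2048 → NEW=0, ERR=154251/2048
(2,1): OLD=10039169/65536 → NEW=255, ERR=-6672511/65536
(2,2): OLD=21100231/131072 → NEW=255, ERR=-12323129/131072
(2,3): OLD=422677119/2097152 → NEW=255, ERR=-112096641/2097152
(3,0): OLD=85402979/1048576 → NEW=0, ERR=85402979/1048576
(3,1): OLD=2229606061/16777216 → NEW=255, ERR=-2048584019/16777216
(3,2): OLD=24377363747/268435456 → NEW=0, ERR=24377363747/268435456
(3,3): OLD=1143108784501/4294967296 → NEW=255, ERR=47892124021/4294967296
(4,0): OLD=22429758199/268435456 → NEW=0, ERR=22429758199/268435456
(4,1): OLD=349001097885/2147483648 → NEW=255, ERR=-198607232355/2147483648
(4,2): OLD=12120505196773/68719476736 → NEW=255, ERR=-5402961370907/68719476736
(4,3): OLD=243830617505235/1099511627776 → NEW=255, ERR=-36544847577645/1099511627776
Output grid:
  Row 0: .###  (1 black, running=1)
  Row 1: .#.#  (2 black, running=3)
  Row 2: .###  (1 black, running=4)
  Row 3: .#.#  (2 black, running=6)
  Row 4: .###  (1 black, running=7)

Answer: 7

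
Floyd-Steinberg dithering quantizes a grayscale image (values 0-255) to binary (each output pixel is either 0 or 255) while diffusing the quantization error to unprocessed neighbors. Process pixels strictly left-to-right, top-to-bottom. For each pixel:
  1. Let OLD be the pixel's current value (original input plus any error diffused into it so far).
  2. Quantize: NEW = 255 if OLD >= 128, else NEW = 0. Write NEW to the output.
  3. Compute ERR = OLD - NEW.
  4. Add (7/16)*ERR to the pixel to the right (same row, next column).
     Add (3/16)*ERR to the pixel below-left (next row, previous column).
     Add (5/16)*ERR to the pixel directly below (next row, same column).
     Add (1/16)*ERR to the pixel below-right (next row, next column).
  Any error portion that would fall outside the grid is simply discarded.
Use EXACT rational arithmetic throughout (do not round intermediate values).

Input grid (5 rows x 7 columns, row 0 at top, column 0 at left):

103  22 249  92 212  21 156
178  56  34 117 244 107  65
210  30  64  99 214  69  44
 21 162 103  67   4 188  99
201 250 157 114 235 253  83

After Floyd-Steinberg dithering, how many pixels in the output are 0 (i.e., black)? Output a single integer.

Answer: 18

Derivation:
(0,0): OLD=103 → NEW=0, ERR=103
(0,1): OLD=1073/16 → NEW=0, ERR=1073/16
(0,2): OLD=71255/256 → NEW=255, ERR=5975/256
(0,3): OLD=418657/4096 → NEW=0, ERR=418657/4096
(0,4): OLD=16824231/65536 → NEW=255, ERR=112551/65536
(0,5): OLD=22807953/1048576 → NEW=0, ERR=22807953/1048576
(0,6): OLD=2776901367/16777216 → NEW=255, ERR=-1501288713/16777216
(1,0): OLD=57027/256 → NEW=255, ERR=-8253/256
(1,1): OLD=150869/2048 → NEW=0, ERR=150869/2048
(1,2): OLD=6349049/65536 → NEW=0, ERR=6349049/65536
(1,3): OLD=50621637/262144 → NEW=255, ERR=-16225083/262144
(1,4): OLD=3823942511/16777216 → NEW=255, ERR=-454247569/16777216
(1,5): OLD=11446221983/134217728 → NEW=0, ERR=11446221983/134217728
(1,6): OLD=162577860465/2147483648 → NEW=0, ERR=162577860465/2147483648
(2,0): OLD=7003767/32768 → NEW=255, ERR=-1352073/32768
(2,1): OLD=53601677/1048576 → NEW=0, ERR=53601677/1048576
(2,2): OLD=1839421415/16777216 → NEW=0, ERR=1839421415/16777216
(2,3): OLD=17260823663/134217728 → NEW=255, ERR=-16964696977/134217728
(2,4): OLD=174335071263/1073741824 → NEW=255, ERR=-99469093857/1073741824
(2,5): OLD=2323542284597/34359738368 → NEW=0, ERR=2323542284597/34359738368
(2,6): OLD=56390513468099/549755813888 → NEW=0, ERR=56390513468099/549755813888
(3,0): OLD=296794887/16777216 → NEW=0, ERR=296794887/16777216
(3,1): OLD=27339122555/134217728 → NEW=255, ERR=-6886398085/134217728
(3,2): OLD=101264904737/1073741824 → NEW=0, ERR=101264904737/1073741824
(3,3): OLD=250158344599/4294967296 → NEW=0, ERR=250158344599/4294967296
(3,4): OLD=2920499963655/549755813888 → NEW=0, ERR=2920499963655/549755813888
(3,5): OLD=989117867518981/4398046511104 → NEW=255, ERR=-132383992812539/4398046511104
(3,6): OLD=8592851675053339/70368744177664 → NEW=0, ERR=8592851675053339/70368744177664
(4,0): OLD=422856814473/2147483648 → NEW=255, ERR=-124751515767/2147483648
(4,1): OLD=7811341308789/34359738368 → NEW=255, ERR=-950391975051/34359738368
(4,2): OLD=100102186073595/549755813888 → NEW=255, ERR=-40085546467845/549755813888
(4,3): OLD=471433125458233/4398046511104 → NEW=0, ERR=471433125458233/4398046511104
(4,4): OLD=9906258462468315/35184372088832 → NEW=255, ERR=934243579816155/35184372088832
(4,5): OLD=313493746144114779/1125899906842624 → NEW=255, ERR=26389269899245659/1125899906842624
(4,6): OLD=2333457797425981421/18014398509481984 → NEW=255, ERR=-2260213822491924499/18014398509481984
Output grid:
  Row 0: ..#.#.#  (4 black, running=4)
  Row 1: #..##..  (4 black, running=8)
  Row 2: #..##..  (4 black, running=12)
  Row 3: .#...#.  (5 black, running=17)
  Row 4: ###.###  (1 black, running=18)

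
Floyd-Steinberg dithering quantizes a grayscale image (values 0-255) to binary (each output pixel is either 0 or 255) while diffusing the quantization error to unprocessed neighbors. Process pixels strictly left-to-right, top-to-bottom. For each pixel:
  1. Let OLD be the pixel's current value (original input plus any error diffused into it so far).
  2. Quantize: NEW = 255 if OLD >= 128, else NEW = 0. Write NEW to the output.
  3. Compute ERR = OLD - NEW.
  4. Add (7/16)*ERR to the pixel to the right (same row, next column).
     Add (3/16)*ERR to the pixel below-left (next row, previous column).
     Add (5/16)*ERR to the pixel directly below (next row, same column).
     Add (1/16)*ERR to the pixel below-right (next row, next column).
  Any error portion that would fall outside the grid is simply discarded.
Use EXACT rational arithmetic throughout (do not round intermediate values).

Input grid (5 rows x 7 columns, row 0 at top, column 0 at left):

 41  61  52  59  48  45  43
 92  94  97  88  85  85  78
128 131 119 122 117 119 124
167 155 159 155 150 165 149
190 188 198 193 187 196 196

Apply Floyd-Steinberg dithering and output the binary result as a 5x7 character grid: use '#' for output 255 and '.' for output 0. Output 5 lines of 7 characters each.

(0,0): OLD=41 → NEW=0, ERR=41
(0,1): OLD=1263/16 → NEW=0, ERR=1263/16
(0,2): OLD=22153/256 → NEW=0, ERR=22153/256
(0,3): OLD=396735/4096 → NEW=0, ERR=396735/4096
(0,4): OLD=5922873/65536 → NEW=0, ERR=5922873/65536
(0,5): OLD=88646031/1048576 → NEW=0, ERR=88646031/1048576
(0,6): OLD=1341942505/16777216 → NEW=0, ERR=1341942505/16777216
(1,0): OLD=30621/256 → NEW=0, ERR=30621/256
(1,1): OLD=388683/2048 → NEW=255, ERR=-133557/2048
(1,2): OLD=7772967/65536 → NEW=0, ERR=7772967/65536
(1,3): OLD=50466011/262144 → NEW=255, ERR=-16380709/262144
(1,4): OLD=1808735601/16777216 → NEW=0, ERR=1808735601/16777216
(1,5): OLD=24055964225/134217728 → NEW=255, ERR=-10169556415/134217728
(1,6): OLD=161341221807/2147483648 → NEW=0, ERR=161341221807/2147483648
(2,0): OLD=5018473/32768 → NEW=255, ERR=-3337367/32768
(2,1): OLD=100429075/1048576 → NEW=0, ERR=100429075/1048576
(2,2): OLD=3056379897/16777216 → NEW=255, ERR=-1221810183/16777216
(2,3): OLD=13185356913/134217728 → NEW=0, ERR=13185356913/134217728
(2,4): OLD=188503458497/1073741824 → NEW=255, ERR=-85300706623/1073741824
(2,5): OLD=2796576282219/34359738368 → NEW=0, ERR=2796576282219/34359738368
(2,6): OLD=98049646199965/549755813888 → NEW=255, ERR=-42138086341475/549755813888
(3,0): OLD=2569103577/16777216 → NEW=255, ERR=-1709086503/16777216
(3,1): OLD=16152026853/134217728 → NEW=0, ERR=16152026853/134217728
(3,2): OLD=229026336511/1073741824 → NEW=255, ERR=-44777828609/1073741824
(3,3): OLD=635687807049/4294967296 → NEW=255, ERR=-459528853431/4294967296
(3,4): OLD=54846823447769/549755813888 → NEW=0, ERR=54846823447769/549755813888
(3,5): OLD=944460497280411/4398046511104 → NEW=255, ERR=-177041363051109/4398046511104
(3,6): OLD=7918091651579205/70368744177664 → NEW=0, ERR=7918091651579205/70368744177664
(4,0): OLD=388114513559/2147483648 → NEW=255, ERR=-159493816681/2147483648
(4,1): OLD=6147906200619/34359738368 → NEW=255, ERR=-2613827083221/34359738368
(4,2): OLD=76496635381861/549755813888 → NEW=255, ERR=-63691097159579/549755813888
(4,3): OLD=549662014534375/4398046511104 → NEW=0, ERR=549662014534375/4398046511104
(4,4): OLD=9099390282903941/35184372088832 → NEW=255, ERR=127375400251781/35184372088832
(4,5): OLD=239070996656642565/1125899906842624 → NEW=255, ERR=-48033479588226555/1125899906842624
(4,6): OLD=3782712493926135475/18014398509481984 → NEW=255, ERR=-810959125991770445/18014398509481984
Row 0: .......
Row 1: .#.#.#.
Row 2: #.#.#.#
Row 3: #.##.#.
Row 4: ###.###

Answer: .......
.#.#.#.
#.#.#.#
#.##.#.
###.###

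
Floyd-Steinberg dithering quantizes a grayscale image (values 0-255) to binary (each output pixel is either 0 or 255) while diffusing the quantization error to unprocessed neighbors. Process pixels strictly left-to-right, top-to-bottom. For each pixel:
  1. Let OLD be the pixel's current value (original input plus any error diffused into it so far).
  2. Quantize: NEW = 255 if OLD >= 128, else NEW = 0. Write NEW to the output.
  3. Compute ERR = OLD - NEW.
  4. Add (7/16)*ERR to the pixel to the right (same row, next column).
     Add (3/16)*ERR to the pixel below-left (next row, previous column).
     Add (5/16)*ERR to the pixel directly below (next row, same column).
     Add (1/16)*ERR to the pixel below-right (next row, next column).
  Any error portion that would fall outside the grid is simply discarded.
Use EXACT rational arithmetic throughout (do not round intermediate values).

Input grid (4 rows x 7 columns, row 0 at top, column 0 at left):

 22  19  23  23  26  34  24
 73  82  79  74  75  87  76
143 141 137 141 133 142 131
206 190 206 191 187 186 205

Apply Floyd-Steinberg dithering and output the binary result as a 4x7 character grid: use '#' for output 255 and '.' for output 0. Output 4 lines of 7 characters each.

Answer: .......
.#..#..
#.##.##
###.##.

Derivation:
(0,0): OLD=22 → NEW=0, ERR=22
(0,1): OLD=229/8 → NEW=0, ERR=229/8
(0,2): OLD=4547/128 → NEW=0, ERR=4547/128
(0,3): OLD=78933/2048 → NEW=0, ERR=78933/2048
(0,4): OLD=1404499/32768 → NEW=0, ERR=1404499/32768
(0,5): OLD=27657285/524288 → NEW=0, ERR=27657285/524288
(0,6): OLD=394927587/8388608 → NEW=0, ERR=394927587/8388608
(1,0): OLD=10911/128 → NEW=0, ERR=10911/128
(1,1): OLD=139545/1024 → NEW=255, ERR=-121575/1024
(1,2): OLD=1545805/32768 → NEW=0, ERR=1545805/32768
(1,3): OLD=15327529/131072 → NEW=0, ERR=15327529/131072
(1,4): OLD=1273855035/8388608 → NEW=255, ERR=-865240005/8388608
(1,5): OLD=4688589803/67108864 → NEW=0, ERR=4688589803/67108864
(1,6): OLD=133761743205/1073741824 → NEW=0, ERR=133761743205/1073741824
(2,0): OLD=2414627/16384 → NEW=255, ERR=-1763293/16384
(2,1): OLD=37217137/524288 → NEW=0, ERR=37217137/524288
(2,2): OLD=1655107603/8388608 → NEW=255, ERR=-483987437/8388608
(2,3): OLD=9120801467/67108864 → NEW=255, ERR=-7991958853/67108864
(2,4): OLD=37083907339/536870912 → NEW=0, ERR=37083907339/536870912
(2,5): OLD=3624337820089/17179869184 → NEW=255, ERR=-756528821831/17179869184
(2,6): OLD=42614522502815/274877906944 → NEW=255, ERR=-27479343767905/274877906944
(3,0): OLD=1557577779/8388608 → NEW=255, ERR=-581517261/8388608
(3,1): OLD=11026675063/67108864 → NEW=255, ERR=-6086085257/67108864
(3,2): OLD=70008319221/536870912 → NEW=255, ERR=-66893763339/536870912
(3,3): OLD=233254833907/2147483648 → NEW=0, ERR=233254833907/2147483648
(3,4): OLD=66082336539699/274877906944 → NEW=255, ERR=-4011529731021/274877906944
(3,5): OLD=332991283227785/2199023255552 → NEW=255, ERR=-227759646937975/2199023255552
(3,6): OLD=4422469309734167/35184372088832 → NEW=0, ERR=4422469309734167/35184372088832
Row 0: .......
Row 1: .#..#..
Row 2: #.##.##
Row 3: ###.##.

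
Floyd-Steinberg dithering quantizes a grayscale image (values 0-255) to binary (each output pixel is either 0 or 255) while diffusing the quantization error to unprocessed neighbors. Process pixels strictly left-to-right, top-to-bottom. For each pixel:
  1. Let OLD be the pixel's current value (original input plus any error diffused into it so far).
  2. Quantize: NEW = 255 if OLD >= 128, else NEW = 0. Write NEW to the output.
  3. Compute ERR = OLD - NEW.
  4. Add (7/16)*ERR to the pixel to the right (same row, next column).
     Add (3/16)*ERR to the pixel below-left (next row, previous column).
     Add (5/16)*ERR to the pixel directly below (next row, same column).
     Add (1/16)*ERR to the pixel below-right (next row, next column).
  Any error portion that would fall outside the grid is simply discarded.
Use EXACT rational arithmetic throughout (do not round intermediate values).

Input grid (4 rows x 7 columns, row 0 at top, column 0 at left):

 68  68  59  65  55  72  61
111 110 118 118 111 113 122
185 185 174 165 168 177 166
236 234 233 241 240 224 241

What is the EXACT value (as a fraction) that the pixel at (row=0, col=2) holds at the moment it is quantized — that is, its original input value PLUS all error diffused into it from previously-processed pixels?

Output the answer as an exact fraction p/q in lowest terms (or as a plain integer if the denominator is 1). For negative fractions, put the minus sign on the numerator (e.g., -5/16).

Answer: 6513/64

Derivation:
(0,0): OLD=68 → NEW=0, ERR=68
(0,1): OLD=391/4 → NEW=0, ERR=391/4
(0,2): OLD=6513/64 → NEW=0, ERR=6513/64
Target (0,2): original=59, with diffused error = 6513/64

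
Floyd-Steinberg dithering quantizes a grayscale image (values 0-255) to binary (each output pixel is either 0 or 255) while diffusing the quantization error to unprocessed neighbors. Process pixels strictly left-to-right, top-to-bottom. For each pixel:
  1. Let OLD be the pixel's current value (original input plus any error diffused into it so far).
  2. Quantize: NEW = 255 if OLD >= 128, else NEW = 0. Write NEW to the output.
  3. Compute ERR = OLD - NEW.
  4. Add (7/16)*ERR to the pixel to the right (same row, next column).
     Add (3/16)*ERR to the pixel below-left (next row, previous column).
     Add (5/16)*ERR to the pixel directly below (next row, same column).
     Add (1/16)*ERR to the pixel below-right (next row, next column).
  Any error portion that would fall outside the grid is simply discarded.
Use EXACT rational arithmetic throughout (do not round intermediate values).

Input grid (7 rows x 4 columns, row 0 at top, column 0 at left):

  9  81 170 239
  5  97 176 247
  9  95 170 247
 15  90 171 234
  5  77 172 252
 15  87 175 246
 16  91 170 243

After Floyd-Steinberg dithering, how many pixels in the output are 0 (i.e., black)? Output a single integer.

(0,0): OLD=9 → NEW=0, ERR=9
(0,1): OLD=1359/16 → NEW=0, ERR=1359/16
(0,2): OLD=53033/256 → NEW=255, ERR=-12247/256
(0,3): OLD=893215/4096 → NEW=255, ERR=-151265/4096
(1,0): OLD=6077/256 → NEW=0, ERR=6077/256
(1,1): OLD=257067/2048 → NEW=0, ERR=257067/2048
(1,2): OLD=14047623/65536 → NEW=255, ERR=-2664057/65536
(1,3): OLD=225113441/1048576 → NEW=255, ERR=-42273439/1048576
(2,0): OLD=1309193/32768 → NEW=0, ERR=1309193/32768
(2,1): OLD=152637683/1048576 → NEW=255, ERR=-114749197/1048576
(2,2): OLD=230069471/2097152 → NEW=0, ERR=230069471/2097152
(2,3): OLD=9390446787/33554432 → NEW=255, ERR=834066627/33554432
(3,0): OLD=116881529/16777216 → NEW=0, ERR=116881529/16777216
(3,1): OLD=21989400103/268435456 → NEW=0, ERR=21989400103/268435456
(3,2): OLD=1026251474393/4294967296 → NEW=255, ERR=-68965186087/4294967296
(3,3): OLD=16602586171503/68719476736 → NEW=255, ERR=-920880396177/68719476736
(4,0): OLD=96793559109/4294967296 → NEW=0, ERR=96793559109/4294967296
(4,1): OLD=3775566371919/34359738368 → NEW=0, ERR=3775566371919/34359738368
(4,2): OLD=239323359535215/1099511627776 → NEW=255, ERR=-41052105547665/1099511627776
(4,3): OLD=4054540625026745/17592186044416 → NEW=255, ERR=-431466816299335/17592186044416
(5,0): OLD=23444778688437/549755813888 → NEW=0, ERR=23444778688437/549755813888
(5,1): OLD=2364460541498259/17592186044416 → NEW=255, ERR=-2121546899827821/17592186044416
(5,2): OLD=992556678602543/8796093022208 → NEW=0, ERR=992556678602543/8796093022208
(5,3): OLD=80324470000997663/281474976710656 → NEW=255, ERR=8548350939780383/281474976710656
(6,0): OLD=1890123518036953/281474976710656 → NEW=0, ERR=1890123518036953/281474976710656
(6,1): OLD=360623846565071999/4503599627370496 → NEW=0, ERR=360623846565071999/4503599627370496
(6,2): OLD=17182307848379299401/72057594037927936 → NEW=255, ERR=-1192378631292324279/72057594037927936
(6,3): OLD=290886188714448467711/1152921504606846976 → NEW=255, ERR=-3108794960297511169/1152921504606846976
Output grid:
  Row 0: ..##  (2 black, running=2)
  Row 1: ..##  (2 black, running=4)
  Row 2: .#.#  (2 black, running=6)
  Row 3: ..##  (2 black, running=8)
  Row 4: ..##  (2 black, running=10)
  Row 5: .#.#  (2 black, running=12)
  Row 6: ..##  (2 black, running=14)

Answer: 14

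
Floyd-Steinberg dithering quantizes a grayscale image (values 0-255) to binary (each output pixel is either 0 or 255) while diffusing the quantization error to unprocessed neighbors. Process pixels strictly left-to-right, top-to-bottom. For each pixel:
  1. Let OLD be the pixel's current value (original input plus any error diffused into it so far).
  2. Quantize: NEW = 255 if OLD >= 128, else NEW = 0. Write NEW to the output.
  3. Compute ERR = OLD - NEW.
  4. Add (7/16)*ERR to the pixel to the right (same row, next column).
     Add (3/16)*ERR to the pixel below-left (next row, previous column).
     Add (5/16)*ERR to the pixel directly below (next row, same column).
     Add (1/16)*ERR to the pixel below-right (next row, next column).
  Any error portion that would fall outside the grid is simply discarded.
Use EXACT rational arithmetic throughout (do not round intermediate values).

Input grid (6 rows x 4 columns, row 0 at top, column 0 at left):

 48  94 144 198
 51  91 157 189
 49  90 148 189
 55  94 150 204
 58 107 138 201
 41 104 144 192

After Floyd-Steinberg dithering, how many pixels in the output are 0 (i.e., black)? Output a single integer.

(0,0): OLD=48 → NEW=0, ERR=48
(0,1): OLD=115 → NEW=0, ERR=115
(0,2): OLD=3109/16 → NEW=255, ERR=-971/16
(0,3): OLD=43891/256 → NEW=255, ERR=-21389/256
(1,0): OLD=1401/16 → NEW=0, ERR=1401/16
(1,1): OLD=20079/128 → NEW=255, ERR=-12561/128
(1,2): OLD=354811/4096 → NEW=0, ERR=354811/4096
(1,3): OLD=12910285/65536 → NEW=255, ERR=-3801395/65536
(2,0): OLD=118709/2048 → NEW=0, ERR=118709/2048
(2,1): OLD=6973495/65536 → NEW=0, ERR=6973495/65536
(2,2): OLD=26819147/131072 → NEW=255, ERR=-6604213/131072
(2,3): OLD=323472239/2097152 → NEW=255, ERR=-211301521/2097152
(3,0): OLD=97585605/1048576 → NEW=0, ERR=97585605/1048576
(3,1): OLD=2720315035/16777216 → NEW=255, ERR=-1557875045/16777216
(3,2): OLD=21847474981/268435456 → NEW=0, ERR=21847474981/268435456
(3,3): OLD=880347251587/4294967296 → NEW=255, ERR=-214869408893/4294967296
(4,0): OLD=18702479713/268435456 → NEW=0, ERR=18702479713/268435456
(4,1): OLD=278186597443/2147483648 → NEW=255, ERR=-269421732797/2147483648
(4,2): OLD=6415757290691/68719476736 → NEW=0, ERR=6415757290691/68719476736
(4,3): OLD=254315539101509/1099511627776 → NEW=255, ERR=-26059925981371/1099511627776
(5,0): OLD=1348583263217/34359738368 → NEW=0, ERR=1348583263217/34359738368
(5,1): OLD=114157004404823/1099511627776 → NEW=0, ERR=114157004404823/1099511627776
(5,2): OLD=113422209354649/549755813888 → NEW=255, ERR=-26765523186791/549755813888
(5,3): OLD=2975334882656999/17592186044416 → NEW=255, ERR=-1510672558669081/17592186044416
Output grid:
  Row 0: ..##  (2 black, running=2)
  Row 1: .#.#  (2 black, running=4)
  Row 2: ..##  (2 black, running=6)
  Row 3: .#.#  (2 black, running=8)
  Row 4: .#.#  (2 black, running=10)
  Row 5: ..##  (2 black, running=12)

Answer: 12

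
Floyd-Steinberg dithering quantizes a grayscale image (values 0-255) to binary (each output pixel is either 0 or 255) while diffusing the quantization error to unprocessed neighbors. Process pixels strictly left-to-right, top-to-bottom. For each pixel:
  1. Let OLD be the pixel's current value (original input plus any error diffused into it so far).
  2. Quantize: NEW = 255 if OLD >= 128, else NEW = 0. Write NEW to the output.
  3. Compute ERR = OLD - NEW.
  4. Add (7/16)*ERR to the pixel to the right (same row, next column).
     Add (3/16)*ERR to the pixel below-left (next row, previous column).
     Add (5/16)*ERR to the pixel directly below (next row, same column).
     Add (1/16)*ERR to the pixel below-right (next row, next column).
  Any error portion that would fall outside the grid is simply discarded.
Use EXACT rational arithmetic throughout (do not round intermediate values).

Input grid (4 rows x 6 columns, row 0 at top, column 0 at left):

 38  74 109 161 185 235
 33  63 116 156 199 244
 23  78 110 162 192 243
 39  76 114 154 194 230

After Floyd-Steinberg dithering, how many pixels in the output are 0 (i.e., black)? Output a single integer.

Answer: 11

Derivation:
(0,0): OLD=38 → NEW=0, ERR=38
(0,1): OLD=725/8 → NEW=0, ERR=725/8
(0,2): OLD=19027/128 → NEW=255, ERR=-13613/128
(0,3): OLD=234437/2048 → NEW=0, ERR=234437/2048
(0,4): OLD=7703139/32768 → NEW=255, ERR=-652701/32768
(0,5): OLD=118638773/524288 → NEW=255, ERR=-15054667/524288
(1,0): OLD=7919/128 → NEW=0, ERR=7919/128
(1,1): OLD=103241/1024 → NEW=0, ERR=103241/1024
(1,2): OLD=5046333/32768 → NEW=255, ERR=-3309507/32768
(1,3): OLD=17983577/131072 → NEW=255, ERR=-15439783/131072
(1,4): OLD=1199654859/8388608 → NEW=255, ERR=-939440181/8388608
(1,5): OLD=24801579549/134217728 → NEW=255, ERR=-9423941091/134217728
(2,0): OLD=1003315/16384 → NEW=0, ERR=1003315/16384
(2,1): OLD=63558177/524288 → NEW=0, ERR=63558177/524288
(2,2): OLD=970475555/8388608 → NEW=0, ERR=970475555/8388608
(2,3): OLD=9965157963/67108864 → NEW=255, ERR=-7147602357/67108864
(2,4): OLD=193013051873/2147483648 → NEW=0, ERR=193013051873/2147483648
(2,5): OLD=8706095812919/34359738368 → NEW=255, ERR=-55637470921/34359738368
(3,0): OLD=678360643/8388608 → NEW=0, ERR=678360643/8388608
(3,1): OLD=11729424967/67108864 → NEW=255, ERR=-5383335353/67108864
(3,2): OLD=55117441125/536870912 → NEW=0, ERR=55117441125/536870912
(3,3): OLD=6518552580751/34359738368 → NEW=255, ERR=-2243180703089/34359738368
(3,4): OLD=51282461151471/274877906944 → NEW=255, ERR=-18811405119249/274877906944
(3,5): OLD=902351033522081/4398046511104 → NEW=255, ERR=-219150826809439/4398046511104
Output grid:
  Row 0: ..#.##  (3 black, running=3)
  Row 1: ..####  (2 black, running=5)
  Row 2: ...#.#  (4 black, running=9)
  Row 3: .#.###  (2 black, running=11)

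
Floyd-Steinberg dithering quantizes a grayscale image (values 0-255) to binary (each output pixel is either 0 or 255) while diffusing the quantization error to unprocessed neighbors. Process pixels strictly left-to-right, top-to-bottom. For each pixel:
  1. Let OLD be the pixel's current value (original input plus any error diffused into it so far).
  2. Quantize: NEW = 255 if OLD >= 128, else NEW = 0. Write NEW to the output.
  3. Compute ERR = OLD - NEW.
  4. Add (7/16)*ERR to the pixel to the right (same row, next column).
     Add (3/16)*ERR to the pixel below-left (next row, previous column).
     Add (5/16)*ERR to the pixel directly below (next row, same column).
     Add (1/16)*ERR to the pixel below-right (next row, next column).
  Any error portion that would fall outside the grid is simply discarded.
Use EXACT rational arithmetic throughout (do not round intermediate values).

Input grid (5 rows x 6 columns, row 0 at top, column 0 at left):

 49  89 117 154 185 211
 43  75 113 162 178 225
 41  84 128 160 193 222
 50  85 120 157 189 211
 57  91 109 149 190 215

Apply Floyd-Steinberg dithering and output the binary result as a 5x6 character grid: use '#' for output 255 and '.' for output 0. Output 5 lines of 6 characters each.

(0,0): OLD=49 → NEW=0, ERR=49
(0,1): OLD=1767/16 → NEW=0, ERR=1767/16
(0,2): OLD=42321/256 → NEW=255, ERR=-22959/256
(0,3): OLD=470071/4096 → NEW=0, ERR=470071/4096
(0,4): OLD=15414657/65536 → NEW=255, ERR=-1297023/65536
(0,5): OLD=212170375/1048576 → NEW=255, ERR=-55216505/1048576
(1,0): OLD=20229/256 → NEW=0, ERR=20229/256
(1,1): OLD=266915/2048 → NEW=255, ERR=-255325/2048
(1,2): OLD=3856863/65536 → NEW=0, ERR=3856863/65536
(1,3): OLD=56176115/262144 → NEW=255, ERR=-10670605/262144
(1,4): OLD=2538494329/16777216 → NEW=255, ERR=-1739695751/16777216
(1,5): OLD=43470749055/268435456 → NEW=255, ERR=-24980292225/268435456
(2,0): OLD=1386673/32768 → NEW=0, ERR=1386673/32768
(2,1): OLD=83391019/1048576 → NEW=0, ERR=83391019/1048576
(2,2): OLD=2780996161/16777216 → NEW=255, ERR=-1497193919/16777216
(2,3): OLD=12411495801/134217728 → NEW=0, ERR=12411495801/134217728
(2,4): OLD=777646393067/4294967296 → NEW=255, ERR=-317570267413/4294967296
(2,5): OLD=10588946473245/68719476736 → NEW=255, ERR=-6934520094435/68719476736
(3,0): OLD=1310901537/16777216 → NEW=0, ERR=1310901537/16777216
(3,1): OLD=17441500429/134217728 → NEW=255, ERR=-16784020211/134217728
(3,2): OLD=64115338679/1073741824 → NEW=0, ERR=64115338679/1073741824
(3,3): OLD=13234034213221/68719476736 → NEW=255, ERR=-4289432354459/68719476736
(3,4): OLD=68963587671109/549755813888 → NEW=0, ERR=68963587671109/549755813888
(3,5): OLD=2020690943377387/8796093022208 → NEW=255, ERR=-222312777285653/8796093022208
(4,0): OLD=124490568783/2147483648 → NEW=0, ERR=124490568783/2147483648
(4,1): OLD=3207935984899/34359738368 → NEW=0, ERR=3207935984899/34359738368
(4,2): OLD=163813064182041/1099511627776 → NEW=255, ERR=-116562400900839/1099511627776
(4,3): OLD=1941579958789341/17592186044416 → NEW=0, ERR=1941579958789341/17592186044416
(4,4): OLD=75673507967472045/281474976710656 → NEW=255, ERR=3897388906254765/281474976710656
(4,5): OLD=995294954750343323/4503599627370496 → NEW=255, ERR=-153122950229133157/4503599627370496
Row 0: ..#.##
Row 1: .#.###
Row 2: ..#.##
Row 3: .#.#.#
Row 4: ..#.##

Answer: ..#.##
.#.###
..#.##
.#.#.#
..#.##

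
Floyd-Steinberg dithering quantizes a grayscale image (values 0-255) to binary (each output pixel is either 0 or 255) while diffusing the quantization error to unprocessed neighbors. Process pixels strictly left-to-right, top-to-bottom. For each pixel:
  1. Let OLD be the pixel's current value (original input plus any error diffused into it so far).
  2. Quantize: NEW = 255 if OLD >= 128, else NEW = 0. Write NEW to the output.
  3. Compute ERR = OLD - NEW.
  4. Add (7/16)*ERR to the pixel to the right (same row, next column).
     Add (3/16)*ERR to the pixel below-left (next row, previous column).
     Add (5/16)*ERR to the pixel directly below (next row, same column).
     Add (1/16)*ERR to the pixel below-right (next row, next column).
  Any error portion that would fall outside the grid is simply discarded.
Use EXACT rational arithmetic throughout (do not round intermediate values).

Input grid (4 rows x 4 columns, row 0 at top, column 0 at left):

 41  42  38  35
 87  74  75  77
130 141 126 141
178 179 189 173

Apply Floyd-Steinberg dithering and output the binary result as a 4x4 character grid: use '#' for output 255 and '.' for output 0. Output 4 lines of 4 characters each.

Answer: ....
.#.#
#.#.
##.#

Derivation:
(0,0): OLD=41 → NEW=0, ERR=41
(0,1): OLD=959/16 → NEW=0, ERR=959/16
(0,2): OLD=16441/256 → NEW=0, ERR=16441/256
(0,3): OLD=258447/4096 → NEW=0, ERR=258447/4096
(1,0): OLD=28429/256 → NEW=0, ERR=28429/256
(1,1): OLD=319323/2048 → NEW=255, ERR=-202917/2048
(1,2): OLD=4410487/65536 → NEW=0, ERR=4410487/65536
(1,3): OLD=136498417/1048576 → NEW=255, ERR=-130888463/1048576
(2,0): OLD=4788249/32768 → NEW=255, ERR=-3567591/32768
(2,1): OLD=85945507/1048576 → NEW=0, ERR=85945507/1048576
(2,2): OLD=321478479/2097152 → NEW=255, ERR=-213295281/2097152
(2,3): OLD=2070358899/33554432 → NEW=0, ERR=2070358899/33554432
(3,0): OLD=2673366409/16777216 → NEW=255, ERR=-1604823671/16777216
(3,1): OLD=36746128151/268435456 → NEW=255, ERR=-31704913129/268435456
(3,2): OLD=524996110569/4294967296 → NEW=0, ERR=524996110569/4294967296
(3,3): OLD=16451643209183/68719476736 → NEW=255, ERR=-1071823358497/68719476736
Row 0: ....
Row 1: .#.#
Row 2: #.#.
Row 3: ##.#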